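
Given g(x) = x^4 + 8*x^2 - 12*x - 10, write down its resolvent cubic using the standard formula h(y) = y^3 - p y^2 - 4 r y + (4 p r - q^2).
h(y) = y^3 - 8*y^2 + 40*y - 464

Identify coefficients: p = 8, q = -12, r = -10.
Plug into h(y) = y^3 - p y^2 - 4 r y + (4 p r - q^2):
  h(y) = y^3 - (8) y^2 - 4*(-10) y + (4*(8)*(-10) - (-12)^2)
       = y^3 + (-8) y^2 + (40) y + (-464).
Simplifying: h(y) = y^3 - 8*y^2 + 40*y - 464.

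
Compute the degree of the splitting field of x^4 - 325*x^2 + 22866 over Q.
[K:Q] = 4

f factors as (x^2 - 103)(x^2 - 222); the splitting field is K = Q(sqrt(103), sqrt(222)). Since 103, 222, and 22866 are all non-squares in Q, the three subfields Q(sqrt(103)), Q(sqrt(222)), Q(sqrt(22866)) are distinct degree-2 extensions, so [K:Q] = 4 (Klein four Galois group).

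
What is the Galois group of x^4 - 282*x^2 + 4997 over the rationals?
Gal(K/Q) = V_4 (Klein four-group, Z/2Z × Z/2Z)

f factors as (x^2 - 19)(x^2 - 263), so the splitting field is K = Q(sqrt(19), sqrt(263)). The elements 19, 263, 4997 are all non-squares in Q, so sqrt(19) and sqrt(263) generate independent quadratic extensions. Thus [K:Q] = 4 and Gal(K/Q) is generated by the two order-2 automorphisms sqrt(19) ↦ -sqrt(19) and sqrt(263) ↦ -sqrt(263), giving V_4.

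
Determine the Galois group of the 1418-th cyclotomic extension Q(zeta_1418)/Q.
|Gal(Q(zeta_1418)/Q)| = phi(1418) = 708; group ≅ (Z/1418Z)^* ≅ Z/708Z

The n-th cyclotomic polynomial Φ_1418(x) is the minimal polynomial of zeta_1418 over Q and has degree phi(1418) = 708. So Q(zeta_1418) is a degree-708 Galois extension with Galois group (Z/1418Z)^*. By CRT, (Z/1418Z)^* ≅ (Z/2Z)^* × (Z/709Z)^*. Each prime-power unit group is (Z/2Z)^* ≅ trivial group (order 1); (Z/709Z)^* ≅ Z/708Z. Hence Gal(Q(zeta_1418)/Q) ≅ Z/708Z.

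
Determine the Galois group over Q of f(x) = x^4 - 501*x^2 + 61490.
Gal(K/Q) = V_4 (Klein four-group, Z/2Z × Z/2Z)

f factors as (x^2 - 286)(x^2 - 215), so the splitting field is K = Q(sqrt(286), sqrt(215)). The elements 286, 215, 61490 are all non-squares in Q, so sqrt(286) and sqrt(215) generate independent quadratic extensions. Thus [K:Q] = 4 and Gal(K/Q) is generated by the two order-2 automorphisms sqrt(286) ↦ -sqrt(286) and sqrt(215) ↦ -sqrt(215), giving V_4.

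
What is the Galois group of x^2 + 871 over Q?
Gal(K/Q) = Z/2Z (cyclic of order 2)

x^2 + 871 is irreducible over Q since -871 is not a rational square. The splitting field Q(sqrt(-871)) has degree 2 over Q, and its unique nontrivial automorphism is sqrt(-871) ↦ -sqrt(-871). Hence Gal(Q(sqrt(-871))/Q) = Z/2Z.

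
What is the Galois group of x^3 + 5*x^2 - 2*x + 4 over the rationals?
Gal(K/Q) = S_3 (symmetric group of order 6)

Compute the discriminant of x^3 + (5)*x^2 + (-2)*x + (4): Δ = -3020. Since Δ is not a rational square, the Galois group is not contained in A_3; it must be the full S_3 (irreducibility of the cubic rules out anything smaller).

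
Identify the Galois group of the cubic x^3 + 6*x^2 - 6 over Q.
Gal(K/Q) = S_3 (symmetric group of order 6)

Compute the discriminant of x^3 + (6)*x^2 + (0)*x + (-6): Δ = 4212. Since Δ is not a rational square, the Galois group is not contained in A_3; it must be the full S_3 (irreducibility of the cubic rules out anything smaller).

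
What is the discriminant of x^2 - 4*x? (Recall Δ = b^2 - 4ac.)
Δ = 16

For a quadratic a x^2 + b x + c the discriminant is Δ = b^2 - 4ac = (-4)^2 - 4*(1)*(0) = 16 - (0) = 16.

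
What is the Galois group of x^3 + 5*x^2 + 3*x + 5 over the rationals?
Gal(K/Q) = S_3 (symmetric group of order 6)

Compute the discriminant of x^3 + (5)*x^2 + (3)*x + (5): Δ = -1708. Since Δ is not a rational square, the Galois group is not contained in A_3; it must be the full S_3 (irreducibility of the cubic rules out anything smaller).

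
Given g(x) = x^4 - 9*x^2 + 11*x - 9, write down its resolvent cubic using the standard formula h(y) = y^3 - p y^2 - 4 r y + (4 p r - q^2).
h(y) = y^3 + 9*y^2 + 36*y + 203

Identify coefficients: p = -9, q = 11, r = -9.
Plug into h(y) = y^3 - p y^2 - 4 r y + (4 p r - q^2):
  h(y) = y^3 - (-9) y^2 - 4*(-9) y + (4*(-9)*(-9) - (11)^2)
       = y^3 + (9) y^2 + (36) y + (203).
Simplifying: h(y) = y^3 + 9*y^2 + 36*y + 203.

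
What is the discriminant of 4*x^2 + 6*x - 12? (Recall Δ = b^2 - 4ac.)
Δ = 228

For a quadratic a x^2 + b x + c the discriminant is Δ = b^2 - 4ac = (6)^2 - 4*(4)*(-12) = 36 - (-192) = 228.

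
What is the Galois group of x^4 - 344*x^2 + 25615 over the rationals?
Gal(K/Q) = V_4 (Klein four-group, Z/2Z × Z/2Z)

f factors as (x^2 - 235)(x^2 - 109), so the splitting field is K = Q(sqrt(235), sqrt(109)). The elements 235, 109, 25615 are all non-squares in Q, so sqrt(235) and sqrt(109) generate independent quadratic extensions. Thus [K:Q] = 4 and Gal(K/Q) is generated by the two order-2 automorphisms sqrt(235) ↦ -sqrt(235) and sqrt(109) ↦ -sqrt(109), giving V_4.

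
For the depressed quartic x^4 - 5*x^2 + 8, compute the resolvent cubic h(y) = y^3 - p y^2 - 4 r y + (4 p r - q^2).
h(y) = y^3 + 5*y^2 - 32*y - 160

Identify coefficients: p = -5, q = 0, r = 8.
Plug into h(y) = y^3 - p y^2 - 4 r y + (4 p r - q^2):
  h(y) = y^3 - (-5) y^2 - 4*(8) y + (4*(-5)*(8) - (0)^2)
       = y^3 + (5) y^2 + (-32) y + (-160).
Simplifying: h(y) = y^3 + 5*y^2 - 32*y - 160.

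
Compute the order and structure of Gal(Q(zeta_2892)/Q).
|Gal(Q(zeta_2892)/Q)| = phi(2892) = 960; group ≅ (Z/2892Z)^* ≅ Z/2Z × Z/2Z × Z/240Z

The n-th cyclotomic polynomial Φ_2892(x) is the minimal polynomial of zeta_2892 over Q and has degree phi(2892) = 960. So Q(zeta_2892) is a degree-960 Galois extension with Galois group (Z/2892Z)^*. By CRT, (Z/2892Z)^* ≅ (Z/4Z)^* × (Z/3Z)^* × (Z/241Z)^*. Each prime-power unit group is (Z/4Z)^* ≅ Z/2Z; (Z/3Z)^* ≅ Z/2Z; (Z/241Z)^* ≅ Z/240Z. Hence Gal(Q(zeta_2892)/Q) ≅ Z/2Z × Z/2Z × Z/240Z.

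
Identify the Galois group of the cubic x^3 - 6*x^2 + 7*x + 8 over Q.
Gal(K/Q) = S_3 (symmetric group of order 6)

Compute the discriminant of x^3 + (-6)*x^2 + (7)*x + (8): Δ = -472. Since Δ is not a rational square, the Galois group is not contained in A_3; it must be the full S_3 (irreducibility of the cubic rules out anything smaller).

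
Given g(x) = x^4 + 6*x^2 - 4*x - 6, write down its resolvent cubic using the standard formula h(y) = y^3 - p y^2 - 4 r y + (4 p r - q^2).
h(y) = y^3 - 6*y^2 + 24*y - 160

Identify coefficients: p = 6, q = -4, r = -6.
Plug into h(y) = y^3 - p y^2 - 4 r y + (4 p r - q^2):
  h(y) = y^3 - (6) y^2 - 4*(-6) y + (4*(6)*(-6) - (-4)^2)
       = y^3 + (-6) y^2 + (24) y + (-160).
Simplifying: h(y) = y^3 - 6*y^2 + 24*y - 160.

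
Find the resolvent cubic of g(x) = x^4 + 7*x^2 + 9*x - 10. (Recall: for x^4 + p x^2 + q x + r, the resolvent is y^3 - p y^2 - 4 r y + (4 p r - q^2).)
h(y) = y^3 - 7*y^2 + 40*y - 361

Identify coefficients: p = 7, q = 9, r = -10.
Plug into h(y) = y^3 - p y^2 - 4 r y + (4 p r - q^2):
  h(y) = y^3 - (7) y^2 - 4*(-10) y + (4*(7)*(-10) - (9)^2)
       = y^3 + (-7) y^2 + (40) y + (-361).
Simplifying: h(y) = y^3 - 7*y^2 + 40*y - 361.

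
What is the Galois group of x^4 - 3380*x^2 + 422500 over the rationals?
Gal(K/Q) = Z/2Z (cyclic of order 2)

f factors as (x^2 - 3250)(x^2 - 130), so the splitting field is K = Q(sqrt(3250), sqrt(130)). The squarefree part of 3250 is 130 and the squarefree part of 130 is also 130, so sqrt(3250) and sqrt(130) are both rational multiples of sqrt(130). Hence Q(sqrt(3250)) = Q(sqrt(130)) = Q(sqrt(130)), and the splitting field collapses to a single degree-2 extension with Galois group Z/2Z.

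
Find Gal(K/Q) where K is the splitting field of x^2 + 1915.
Gal(K/Q) = Z/2Z (cyclic of order 2)

x^2 + 1915 is irreducible over Q since -1915 is not a rational square. The splitting field Q(sqrt(-1915)) has degree 2 over Q, and its unique nontrivial automorphism is sqrt(-1915) ↦ -sqrt(-1915). Hence Gal(Q(sqrt(-1915))/Q) = Z/2Z.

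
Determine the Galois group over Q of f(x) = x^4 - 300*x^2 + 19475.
Gal(K/Q) = V_4 (Klein four-group, Z/2Z × Z/2Z)

f factors as (x^2 - 95)(x^2 - 205), so the splitting field is K = Q(sqrt(95), sqrt(205)). The elements 95, 205, 19475 are all non-squares in Q, so sqrt(95) and sqrt(205) generate independent quadratic extensions. Thus [K:Q] = 4 and Gal(K/Q) is generated by the two order-2 automorphisms sqrt(95) ↦ -sqrt(95) and sqrt(205) ↦ -sqrt(205), giving V_4.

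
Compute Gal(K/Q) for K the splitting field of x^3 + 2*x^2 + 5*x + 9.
Gal(K/Q) = S_3 (symmetric group of order 6)

Compute the discriminant of x^3 + (2)*x^2 + (5)*x + (9): Δ = -1255. Since Δ is not a rational square, the Galois group is not contained in A_3; it must be the full S_3 (irreducibility of the cubic rules out anything smaller).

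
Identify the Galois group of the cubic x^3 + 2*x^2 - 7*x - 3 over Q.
Gal(K/Q) = S_3 (symmetric group of order 6)

Compute the discriminant of x^3 + (2)*x^2 + (-7)*x + (-3): Δ = 2177. Since Δ is not a rational square, the Galois group is not contained in A_3; it must be the full S_3 (irreducibility of the cubic rules out anything smaller).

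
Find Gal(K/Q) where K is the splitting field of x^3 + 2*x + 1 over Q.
Gal(K/Q) = S_3 (symmetric group of order 6)

Compute the discriminant of x^3 + (0)*x^2 + (2)*x + (1): Δ = -59. Since Δ is not a rational square, the Galois group is not contained in A_3; it must be the full S_3 (irreducibility of the cubic rules out anything smaller).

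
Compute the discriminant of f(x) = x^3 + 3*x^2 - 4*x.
Δ = 400

For x^3 + a x^2 + b x + c the discriminant is Δ = 18 a b c - 4 a^3 c + a^2 b^2 - 4 b^3 - 27 c^2.
Plug a = 3, b = -4, c = 0:
  18*(3)*(-4)*(0) - 4*(3)^3*(0) + (3)^2*(-4)^2 - 4*(-4)^3 - 27*(0)^2
  = 0 + (0) + 144 + (256) + (0)
  = 400.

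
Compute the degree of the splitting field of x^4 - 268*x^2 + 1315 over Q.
[K:Q] = 4

f factors as (x^2 - 5)(x^2 - 263); the splitting field is K = Q(sqrt(5), sqrt(263)). Since 5, 263, and 1315 are all non-squares in Q, the three subfields Q(sqrt(5)), Q(sqrt(263)), Q(sqrt(1315)) are distinct degree-2 extensions, so [K:Q] = 4 (Klein four Galois group).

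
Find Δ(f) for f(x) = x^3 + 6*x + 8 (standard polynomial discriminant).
Δ = -2592

For a depressed cubic x^3 + p x + q the discriminant is Δ = -4 p^3 - 27 q^2 = -4*(6)^3 - 27*(8)^2 = -864 - 1728 = -2592.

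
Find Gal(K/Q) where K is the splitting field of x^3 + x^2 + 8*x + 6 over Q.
Gal(K/Q) = S_3 (symmetric group of order 6)

Compute the discriminant of x^3 + (1)*x^2 + (8)*x + (6): Δ = -2116. Since Δ is not a rational square, the Galois group is not contained in A_3; it must be the full S_3 (irreducibility of the cubic rules out anything smaller).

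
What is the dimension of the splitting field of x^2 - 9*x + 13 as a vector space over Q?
[K:Q] = 2

The discriminant of x^2 + (-9)*x + (13) is b^2 - 4c = 81 - (52) = 29. Since 29 is not a perfect square in Q, the polynomial is irreducible over Q. Its two roots generate a degree-2 extension, so [K:Q] = 2.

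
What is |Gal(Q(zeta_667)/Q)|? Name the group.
|Gal(Q(zeta_667)/Q)| = phi(667) = 616; group ≅ (Z/667Z)^* ≅ Z/22Z × Z/28Z

The n-th cyclotomic polynomial Φ_667(x) is the minimal polynomial of zeta_667 over Q and has degree phi(667) = 616. So Q(zeta_667) is a degree-616 Galois extension with Galois group (Z/667Z)^*. By CRT, (Z/667Z)^* ≅ (Z/23Z)^* × (Z/29Z)^*. Each prime-power unit group is (Z/23Z)^* ≅ Z/22Z; (Z/29Z)^* ≅ Z/28Z. Hence Gal(Q(zeta_667)/Q) ≅ Z/22Z × Z/28Z.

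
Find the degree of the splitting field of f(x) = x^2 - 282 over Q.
[K:Q] = 2

The polynomial x^2 - 282 is irreducible over Q since 282 is not a perfect square. Its splitting field is Q(sqrt(282)), which has degree 2 over Q.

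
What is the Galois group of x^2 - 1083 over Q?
Gal(K/Q) = Z/2Z (cyclic of order 2)

x^2 - 1083 is irreducible over Q since 1083 is not a rational square. The splitting field Q(sqrt(1083)) has degree 2 over Q, and its unique nontrivial automorphism is sqrt(1083) ↦ -sqrt(1083). Hence Gal(Q(sqrt(1083))/Q) = Z/2Z.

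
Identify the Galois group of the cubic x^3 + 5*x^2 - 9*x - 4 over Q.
Gal(K/Q) = S_3 (symmetric group of order 6)

Compute the discriminant of x^3 + (5)*x^2 + (-9)*x + (-4): Δ = 9749. Since Δ is not a rational square, the Galois group is not contained in A_3; it must be the full S_3 (irreducibility of the cubic rules out anything smaller).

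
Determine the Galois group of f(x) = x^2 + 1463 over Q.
Gal(K/Q) = Z/2Z (cyclic of order 2)

x^2 + 1463 is irreducible over Q since -1463 is not a rational square. The splitting field Q(sqrt(-1463)) has degree 2 over Q, and its unique nontrivial automorphism is sqrt(-1463) ↦ -sqrt(-1463). Hence Gal(Q(sqrt(-1463))/Q) = Z/2Z.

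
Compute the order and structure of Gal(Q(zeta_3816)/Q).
|Gal(Q(zeta_3816)/Q)| = phi(3816) = 1248; group ≅ (Z/3816Z)^* ≅ Z/2Z × Z/2Z × Z/6Z × Z/52Z

The n-th cyclotomic polynomial Φ_3816(x) is the minimal polynomial of zeta_3816 over Q and has degree phi(3816) = 1248. So Q(zeta_3816) is a degree-1248 Galois extension with Galois group (Z/3816Z)^*. By CRT, (Z/3816Z)^* ≅ (Z/8Z)^* × (Z/9Z)^* × (Z/53Z)^*. Each prime-power unit group is (Z/8Z)^* ≅ Z/2Z × Z/2Z; (Z/9Z)^* ≅ Z/6Z; (Z/53Z)^* ≅ Z/52Z. Hence Gal(Q(zeta_3816)/Q) ≅ Z/2Z × Z/2Z × Z/6Z × Z/52Z.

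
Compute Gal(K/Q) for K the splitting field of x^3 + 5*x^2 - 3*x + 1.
Gal(K/Q) = S_3 (symmetric group of order 6)

Compute the discriminant of x^3 + (5)*x^2 + (-3)*x + (1): Δ = -464. Since Δ is not a rational square, the Galois group is not contained in A_3; it must be the full S_3 (irreducibility of the cubic rules out anything smaller).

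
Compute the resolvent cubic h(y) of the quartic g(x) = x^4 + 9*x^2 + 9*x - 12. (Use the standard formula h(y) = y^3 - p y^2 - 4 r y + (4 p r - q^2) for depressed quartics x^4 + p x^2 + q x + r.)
h(y) = y^3 - 9*y^2 + 48*y - 513

Identify coefficients: p = 9, q = 9, r = -12.
Plug into h(y) = y^3 - p y^2 - 4 r y + (4 p r - q^2):
  h(y) = y^3 - (9) y^2 - 4*(-12) y + (4*(9)*(-12) - (9)^2)
       = y^3 + (-9) y^2 + (48) y + (-513).
Simplifying: h(y) = y^3 - 9*y^2 + 48*y - 513.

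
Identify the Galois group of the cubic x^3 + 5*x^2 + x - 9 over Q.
Gal(K/Q) = S_3 (symmetric group of order 6)

Compute the discriminant of x^3 + (5)*x^2 + (1)*x + (-9): Δ = 1524. Since Δ is not a rational square, the Galois group is not contained in A_3; it must be the full S_3 (irreducibility of the cubic rules out anything smaller).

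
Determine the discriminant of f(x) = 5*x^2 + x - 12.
Δ = 241

For a quadratic a x^2 + b x + c the discriminant is Δ = b^2 - 4ac = (1)^2 - 4*(5)*(-12) = 1 - (-240) = 241.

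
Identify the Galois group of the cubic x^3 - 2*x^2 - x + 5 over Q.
Gal(K/Q) = S_3 (symmetric group of order 6)

Compute the discriminant of x^3 + (-2)*x^2 + (-1)*x + (5): Δ = -327. Since Δ is not a rational square, the Galois group is not contained in A_3; it must be the full S_3 (irreducibility of the cubic rules out anything smaller).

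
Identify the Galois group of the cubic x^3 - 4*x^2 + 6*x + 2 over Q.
Gal(K/Q) = S_3 (symmetric group of order 6)

Compute the discriminant of x^3 + (-4)*x^2 + (6)*x + (2): Δ = -748. Since Δ is not a rational square, the Galois group is not contained in A_3; it must be the full S_3 (irreducibility of the cubic rules out anything smaller).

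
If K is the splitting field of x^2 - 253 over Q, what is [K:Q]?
[K:Q] = 2

The polynomial x^2 - 253 is irreducible over Q since 253 is not a perfect square. Its splitting field is Q(sqrt(253)), which has degree 2 over Q.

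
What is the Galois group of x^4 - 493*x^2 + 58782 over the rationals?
Gal(K/Q) = V_4 (Klein four-group, Z/2Z × Z/2Z)

f factors as (x^2 - 291)(x^2 - 202), so the splitting field is K = Q(sqrt(291), sqrt(202)). The elements 291, 202, 58782 are all non-squares in Q, so sqrt(291) and sqrt(202) generate independent quadratic extensions. Thus [K:Q] = 4 and Gal(K/Q) is generated by the two order-2 automorphisms sqrt(291) ↦ -sqrt(291) and sqrt(202) ↦ -sqrt(202), giving V_4.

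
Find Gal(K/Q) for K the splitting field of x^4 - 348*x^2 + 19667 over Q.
Gal(K/Q) = V_4 (Klein four-group, Z/2Z × Z/2Z)

f factors as (x^2 - 277)(x^2 - 71), so the splitting field is K = Q(sqrt(277), sqrt(71)). The elements 277, 71, 19667 are all non-squares in Q, so sqrt(277) and sqrt(71) generate independent quadratic extensions. Thus [K:Q] = 4 and Gal(K/Q) is generated by the two order-2 automorphisms sqrt(277) ↦ -sqrt(277) and sqrt(71) ↦ -sqrt(71), giving V_4.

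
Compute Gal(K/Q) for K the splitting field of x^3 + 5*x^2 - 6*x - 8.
Gal(K/Q) = S_3 (symmetric group of order 6)

Compute the discriminant of x^3 + (5)*x^2 + (-6)*x + (-8): Δ = 8356. Since Δ is not a rational square, the Galois group is not contained in A_3; it must be the full S_3 (irreducibility of the cubic rules out anything smaller).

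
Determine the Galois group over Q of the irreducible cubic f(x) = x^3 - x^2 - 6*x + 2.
Gal(K/Q) = S_3 (symmetric group of order 6)

Compute the discriminant of x^3 + (-1)*x^2 + (-6)*x + (2): Δ = 1016. Since Δ is not a rational square, the Galois group is not contained in A_3; it must be the full S_3 (irreducibility of the cubic rules out anything smaller).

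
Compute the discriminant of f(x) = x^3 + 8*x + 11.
Δ = -5315

For a depressed cubic x^3 + p x + q the discriminant is Δ = -4 p^3 - 27 q^2 = -4*(8)^3 - 27*(11)^2 = -2048 - 3267 = -5315.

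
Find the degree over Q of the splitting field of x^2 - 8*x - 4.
[K:Q] = 2

The discriminant of x^2 + (-8)*x + (-4) is b^2 - 4c = 64 - (-16) = 80. Since 80 is not a perfect square in Q, the polynomial is irreducible over Q. Its two roots generate a degree-2 extension, so [K:Q] = 2.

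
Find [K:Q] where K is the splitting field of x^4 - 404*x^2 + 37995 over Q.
[K:Q] = 4

f factors as (x^2 - 255)(x^2 - 149); the splitting field is K = Q(sqrt(255), sqrt(149)). Since 255, 149, and 37995 are all non-squares in Q, the three subfields Q(sqrt(255)), Q(sqrt(149)), Q(sqrt(37995)) are distinct degree-2 extensions, so [K:Q] = 4 (Klein four Galois group).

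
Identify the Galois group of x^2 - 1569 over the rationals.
Gal(K/Q) = Z/2Z (cyclic of order 2)

x^2 - 1569 is irreducible over Q since 1569 is not a rational square. The splitting field Q(sqrt(1569)) has degree 2 over Q, and its unique nontrivial automorphism is sqrt(1569) ↦ -sqrt(1569). Hence Gal(Q(sqrt(1569))/Q) = Z/2Z.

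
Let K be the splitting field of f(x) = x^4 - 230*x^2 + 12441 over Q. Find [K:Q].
[K:Q] = 4

f factors as (x^2 - 143)(x^2 - 87); the splitting field is K = Q(sqrt(143), sqrt(87)). Since 143, 87, and 12441 are all non-squares in Q, the three subfields Q(sqrt(143)), Q(sqrt(87)), Q(sqrt(12441)) are distinct degree-2 extensions, so [K:Q] = 4 (Klein four Galois group).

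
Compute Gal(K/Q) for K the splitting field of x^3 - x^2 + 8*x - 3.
Gal(K/Q) = S_3 (symmetric group of order 6)

Compute the discriminant of x^3 + (-1)*x^2 + (8)*x + (-3): Δ = -1807. Since Δ is not a rational square, the Galois group is not contained in A_3; it must be the full S_3 (irreducibility of the cubic rules out anything smaller).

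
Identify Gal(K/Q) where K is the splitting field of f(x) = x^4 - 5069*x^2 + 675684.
Gal(K/Q) = Z/2Z (cyclic of order 2)

f factors as (x^2 - 137)(x^2 - 4932), so the splitting field is K = Q(sqrt(137), sqrt(4932)). The squarefree part of 137 is 137 and the squarefree part of 4932 is also 137, so sqrt(137) and sqrt(4932) are both rational multiples of sqrt(137). Hence Q(sqrt(137)) = Q(sqrt(4932)) = Q(sqrt(137)), and the splitting field collapses to a single degree-2 extension with Galois group Z/2Z.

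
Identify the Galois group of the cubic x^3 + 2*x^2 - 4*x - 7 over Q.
Gal(K/Q) = S_3 (symmetric group of order 6)

Compute the discriminant of x^3 + (2)*x^2 + (-4)*x + (-7): Δ = 229. Since Δ is not a rational square, the Galois group is not contained in A_3; it must be the full S_3 (irreducibility of the cubic rules out anything smaller).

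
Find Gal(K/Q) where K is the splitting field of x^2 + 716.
Gal(K/Q) = Z/2Z (cyclic of order 2)

x^2 + 716 is irreducible over Q since -716 is not a rational square. The splitting field Q(sqrt(-716)) has degree 2 over Q, and its unique nontrivial automorphism is sqrt(-716) ↦ -sqrt(-716). Hence Gal(Q(sqrt(-716))/Q) = Z/2Z.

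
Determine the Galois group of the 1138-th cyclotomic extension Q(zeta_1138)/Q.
|Gal(Q(zeta_1138)/Q)| = phi(1138) = 568; group ≅ (Z/1138Z)^* ≅ Z/568Z

The n-th cyclotomic polynomial Φ_1138(x) is the minimal polynomial of zeta_1138 over Q and has degree phi(1138) = 568. So Q(zeta_1138) is a degree-568 Galois extension with Galois group (Z/1138Z)^*. By CRT, (Z/1138Z)^* ≅ (Z/2Z)^* × (Z/569Z)^*. Each prime-power unit group is (Z/2Z)^* ≅ trivial group (order 1); (Z/569Z)^* ≅ Z/568Z. Hence Gal(Q(zeta_1138)/Q) ≅ Z/568Z.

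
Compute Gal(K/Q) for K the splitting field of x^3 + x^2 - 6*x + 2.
Gal(K/Q) = S_3 (symmetric group of order 6)

Compute the discriminant of x^3 + (1)*x^2 + (-6)*x + (2): Δ = 568. Since Δ is not a rational square, the Galois group is not contained in A_3; it must be the full S_3 (irreducibility of the cubic rules out anything smaller).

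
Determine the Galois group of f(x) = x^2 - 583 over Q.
Gal(K/Q) = Z/2Z (cyclic of order 2)

x^2 - 583 is irreducible over Q since 583 is not a rational square. The splitting field Q(sqrt(583)) has degree 2 over Q, and its unique nontrivial automorphism is sqrt(583) ↦ -sqrt(583). Hence Gal(Q(sqrt(583))/Q) = Z/2Z.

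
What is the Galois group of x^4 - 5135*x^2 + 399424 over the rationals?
Gal(K/Q) = Z/2Z (cyclic of order 2)

f factors as (x^2 - 5056)(x^2 - 79), so the splitting field is K = Q(sqrt(5056), sqrt(79)). The squarefree part of 5056 is 79 and the squarefree part of 79 is also 79, so sqrt(5056) and sqrt(79) are both rational multiples of sqrt(79). Hence Q(sqrt(5056)) = Q(sqrt(79)) = Q(sqrt(79)), and the splitting field collapses to a single degree-2 extension with Galois group Z/2Z.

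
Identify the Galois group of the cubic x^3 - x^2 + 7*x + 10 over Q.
Gal(K/Q) = S_3 (symmetric group of order 6)

Compute the discriminant of x^3 + (-1)*x^2 + (7)*x + (10): Δ = -5243. Since Δ is not a rational square, the Galois group is not contained in A_3; it must be the full S_3 (irreducibility of the cubic rules out anything smaller).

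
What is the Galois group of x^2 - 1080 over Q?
Gal(K/Q) = Z/2Z (cyclic of order 2)

x^2 - 1080 is irreducible over Q since 1080 is not a rational square. The splitting field Q(sqrt(1080)) has degree 2 over Q, and its unique nontrivial automorphism is sqrt(1080) ↦ -sqrt(1080). Hence Gal(Q(sqrt(1080))/Q) = Z/2Z.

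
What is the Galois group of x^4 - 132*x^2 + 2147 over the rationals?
Gal(K/Q) = V_4 (Klein four-group, Z/2Z × Z/2Z)

f factors as (x^2 - 19)(x^2 - 113), so the splitting field is K = Q(sqrt(19), sqrt(113)). The elements 19, 113, 2147 are all non-squares in Q, so sqrt(19) and sqrt(113) generate independent quadratic extensions. Thus [K:Q] = 4 and Gal(K/Q) is generated by the two order-2 automorphisms sqrt(19) ↦ -sqrt(19) and sqrt(113) ↦ -sqrt(113), giving V_4.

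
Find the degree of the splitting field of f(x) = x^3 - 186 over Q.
[K:Q] = 6

x^3 - 186 has one real root r = 186^(1/3) and two complex roots r*zeta_3, r*zeta_3^2 where zeta_3 = e^(2*pi*i/3). The splitting field is Q(r, zeta_3). [Q(r):Q] = 3 and [Q(zeta_3):Q] = 2 with gcd = 1, so [Q(r, zeta_3):Q] = 3 * 2 = 6.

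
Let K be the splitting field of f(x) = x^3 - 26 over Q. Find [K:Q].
[K:Q] = 6

x^3 - 26 has one real root r = 26^(1/3) and two complex roots r*zeta_3, r*zeta_3^2 where zeta_3 = e^(2*pi*i/3). The splitting field is Q(r, zeta_3). [Q(r):Q] = 3 and [Q(zeta_3):Q] = 2 with gcd = 1, so [Q(r, zeta_3):Q] = 3 * 2 = 6.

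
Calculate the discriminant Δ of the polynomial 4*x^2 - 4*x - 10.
Δ = 176

For a quadratic a x^2 + b x + c the discriminant is Δ = b^2 - 4ac = (-4)^2 - 4*(4)*(-10) = 16 - (-160) = 176.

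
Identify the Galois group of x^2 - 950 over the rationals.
Gal(K/Q) = Z/2Z (cyclic of order 2)

x^2 - 950 is irreducible over Q since 950 is not a rational square. The splitting field Q(sqrt(950)) has degree 2 over Q, and its unique nontrivial automorphism is sqrt(950) ↦ -sqrt(950). Hence Gal(Q(sqrt(950))/Q) = Z/2Z.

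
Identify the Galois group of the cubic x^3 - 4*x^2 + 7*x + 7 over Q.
Gal(K/Q) = S_3 (symmetric group of order 6)

Compute the discriminant of x^3 + (-4)*x^2 + (7)*x + (7): Δ = -3647. Since Δ is not a rational square, the Galois group is not contained in A_3; it must be the full S_3 (irreducibility of the cubic rules out anything smaller).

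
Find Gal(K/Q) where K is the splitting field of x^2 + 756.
Gal(K/Q) = Z/2Z (cyclic of order 2)

x^2 + 756 is irreducible over Q since -756 is not a rational square. The splitting field Q(sqrt(-756)) has degree 2 over Q, and its unique nontrivial automorphism is sqrt(-756) ↦ -sqrt(-756). Hence Gal(Q(sqrt(-756))/Q) = Z/2Z.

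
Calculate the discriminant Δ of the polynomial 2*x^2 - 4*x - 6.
Δ = 64

For a quadratic a x^2 + b x + c the discriminant is Δ = b^2 - 4ac = (-4)^2 - 4*(2)*(-6) = 16 - (-48) = 64.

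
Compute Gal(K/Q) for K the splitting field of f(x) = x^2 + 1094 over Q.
Gal(K/Q) = Z/2Z (cyclic of order 2)

x^2 + 1094 is irreducible over Q since -1094 is not a rational square. The splitting field Q(sqrt(-1094)) has degree 2 over Q, and its unique nontrivial automorphism is sqrt(-1094) ↦ -sqrt(-1094). Hence Gal(Q(sqrt(-1094))/Q) = Z/2Z.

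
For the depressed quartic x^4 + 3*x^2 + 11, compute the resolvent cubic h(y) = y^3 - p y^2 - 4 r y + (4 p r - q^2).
h(y) = y^3 - 3*y^2 - 44*y + 132

Identify coefficients: p = 3, q = 0, r = 11.
Plug into h(y) = y^3 - p y^2 - 4 r y + (4 p r - q^2):
  h(y) = y^3 - (3) y^2 - 4*(11) y + (4*(3)*(11) - (0)^2)
       = y^3 + (-3) y^2 + (-44) y + (132).
Simplifying: h(y) = y^3 - 3*y^2 - 44*y + 132.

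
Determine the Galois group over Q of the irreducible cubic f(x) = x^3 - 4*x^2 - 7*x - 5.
Gal(K/Q) = S_3 (symmetric group of order 6)

Compute the discriminant of x^3 + (-4)*x^2 + (-7)*x + (-5): Δ = -2319. Since Δ is not a rational square, the Galois group is not contained in A_3; it must be the full S_3 (irreducibility of the cubic rules out anything smaller).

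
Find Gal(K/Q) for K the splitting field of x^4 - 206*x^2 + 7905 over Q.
Gal(K/Q) = V_4 (Klein four-group, Z/2Z × Z/2Z)

f factors as (x^2 - 51)(x^2 - 155), so the splitting field is K = Q(sqrt(51), sqrt(155)). The elements 51, 155, 7905 are all non-squares in Q, so sqrt(51) and sqrt(155) generate independent quadratic extensions. Thus [K:Q] = 4 and Gal(K/Q) is generated by the two order-2 automorphisms sqrt(51) ↦ -sqrt(51) and sqrt(155) ↦ -sqrt(155), giving V_4.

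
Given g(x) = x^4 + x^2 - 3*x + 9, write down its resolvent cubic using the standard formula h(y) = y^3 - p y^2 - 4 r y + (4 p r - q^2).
h(y) = y^3 - y^2 - 36*y + 27

Identify coefficients: p = 1, q = -3, r = 9.
Plug into h(y) = y^3 - p y^2 - 4 r y + (4 p r - q^2):
  h(y) = y^3 - (1) y^2 - 4*(9) y + (4*(1)*(9) - (-3)^2)
       = y^3 + (-1) y^2 + (-36) y + (27).
Simplifying: h(y) = y^3 - y^2 - 36*y + 27.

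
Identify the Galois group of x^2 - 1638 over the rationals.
Gal(K/Q) = Z/2Z (cyclic of order 2)

x^2 - 1638 is irreducible over Q since 1638 is not a rational square. The splitting field Q(sqrt(1638)) has degree 2 over Q, and its unique nontrivial automorphism is sqrt(1638) ↦ -sqrt(1638). Hence Gal(Q(sqrt(1638))/Q) = Z/2Z.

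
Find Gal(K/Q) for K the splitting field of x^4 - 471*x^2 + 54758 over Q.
Gal(K/Q) = V_4 (Klein four-group, Z/2Z × Z/2Z)

f factors as (x^2 - 209)(x^2 - 262), so the splitting field is K = Q(sqrt(209), sqrt(262)). The elements 209, 262, 54758 are all non-squares in Q, so sqrt(209) and sqrt(262) generate independent quadratic extensions. Thus [K:Q] = 4 and Gal(K/Q) is generated by the two order-2 automorphisms sqrt(209) ↦ -sqrt(209) and sqrt(262) ↦ -sqrt(262), giving V_4.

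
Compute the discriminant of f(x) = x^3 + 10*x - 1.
Δ = -4027

For a depressed cubic x^3 + p x + q the discriminant is Δ = -4 p^3 - 27 q^2 = -4*(10)^3 - 27*(-1)^2 = -4000 - 27 = -4027.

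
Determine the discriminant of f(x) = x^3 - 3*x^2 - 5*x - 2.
Δ = -139

For x^3 + a x^2 + b x + c the discriminant is Δ = 18 a b c - 4 a^3 c + a^2 b^2 - 4 b^3 - 27 c^2.
Plug a = -3, b = -5, c = -2:
  18*(-3)*(-5)*(-2) - 4*(-3)^3*(-2) + (-3)^2*(-5)^2 - 4*(-5)^3 - 27*(-2)^2
  = -540 + (-216) + 225 + (500) + (-108)
  = -139.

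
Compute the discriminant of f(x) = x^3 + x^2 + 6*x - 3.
Δ = -1383

For x^3 + a x^2 + b x + c the discriminant is Δ = 18 a b c - 4 a^3 c + a^2 b^2 - 4 b^3 - 27 c^2.
Plug a = 1, b = 6, c = -3:
  18*(1)*(6)*(-3) - 4*(1)^3*(-3) + (1)^2*(6)^2 - 4*(6)^3 - 27*(-3)^2
  = -324 + (12) + 36 + (-864) + (-243)
  = -1383.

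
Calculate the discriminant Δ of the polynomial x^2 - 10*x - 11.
Δ = 144

For a quadratic a x^2 + b x + c the discriminant is Δ = b^2 - 4ac = (-10)^2 - 4*(1)*(-11) = 100 - (-44) = 144.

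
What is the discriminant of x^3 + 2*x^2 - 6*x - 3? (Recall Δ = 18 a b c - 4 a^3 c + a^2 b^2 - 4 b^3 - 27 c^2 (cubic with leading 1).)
Δ = 1509

For x^3 + a x^2 + b x + c the discriminant is Δ = 18 a b c - 4 a^3 c + a^2 b^2 - 4 b^3 - 27 c^2.
Plug a = 2, b = -6, c = -3:
  18*(2)*(-6)*(-3) - 4*(2)^3*(-3) + (2)^2*(-6)^2 - 4*(-6)^3 - 27*(-3)^2
  = 648 + (96) + 144 + (864) + (-243)
  = 1509.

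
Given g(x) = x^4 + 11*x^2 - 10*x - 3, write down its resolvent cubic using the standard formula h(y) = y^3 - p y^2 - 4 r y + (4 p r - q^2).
h(y) = y^3 - 11*y^2 + 12*y - 232

Identify coefficients: p = 11, q = -10, r = -3.
Plug into h(y) = y^3 - p y^2 - 4 r y + (4 p r - q^2):
  h(y) = y^3 - (11) y^2 - 4*(-3) y + (4*(11)*(-3) - (-10)^2)
       = y^3 + (-11) y^2 + (12) y + (-232).
Simplifying: h(y) = y^3 - 11*y^2 + 12*y - 232.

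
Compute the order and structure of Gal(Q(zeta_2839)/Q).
|Gal(Q(zeta_2839)/Q)| = phi(2839) = 2656; group ≅ (Z/2839Z)^* ≅ Z/16Z × Z/166Z

The n-th cyclotomic polynomial Φ_2839(x) is the minimal polynomial of zeta_2839 over Q and has degree phi(2839) = 2656. So Q(zeta_2839) is a degree-2656 Galois extension with Galois group (Z/2839Z)^*. By CRT, (Z/2839Z)^* ≅ (Z/17Z)^* × (Z/167Z)^*. Each prime-power unit group is (Z/17Z)^* ≅ Z/16Z; (Z/167Z)^* ≅ Z/166Z. Hence Gal(Q(zeta_2839)/Q) ≅ Z/16Z × Z/166Z.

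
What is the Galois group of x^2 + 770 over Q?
Gal(K/Q) = Z/2Z (cyclic of order 2)

x^2 + 770 is irreducible over Q since -770 is not a rational square. The splitting field Q(sqrt(-770)) has degree 2 over Q, and its unique nontrivial automorphism is sqrt(-770) ↦ -sqrt(-770). Hence Gal(Q(sqrt(-770))/Q) = Z/2Z.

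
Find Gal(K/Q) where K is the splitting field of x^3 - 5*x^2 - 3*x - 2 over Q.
Gal(K/Q) = S_3 (symmetric group of order 6)

Compute the discriminant of x^3 + (-5)*x^2 + (-3)*x + (-2): Δ = -1315. Since Δ is not a rational square, the Galois group is not contained in A_3; it must be the full S_3 (irreducibility of the cubic rules out anything smaller).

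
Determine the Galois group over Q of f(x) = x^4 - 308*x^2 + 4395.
Gal(K/Q) = V_4 (Klein four-group, Z/2Z × Z/2Z)

f factors as (x^2 - 293)(x^2 - 15), so the splitting field is K = Q(sqrt(293), sqrt(15)). The elements 293, 15, 4395 are all non-squares in Q, so sqrt(293) and sqrt(15) generate independent quadratic extensions. Thus [K:Q] = 4 and Gal(K/Q) is generated by the two order-2 automorphisms sqrt(293) ↦ -sqrt(293) and sqrt(15) ↦ -sqrt(15), giving V_4.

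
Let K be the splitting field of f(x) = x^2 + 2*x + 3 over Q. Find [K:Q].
[K:Q] = 2

The discriminant of x^2 + (2)*x + (3) is b^2 - 4c = 4 - (12) = -8. Since -8 is not a perfect square in Q, the polynomial is irreducible over Q. Its two roots generate a degree-2 extension, so [K:Q] = 2.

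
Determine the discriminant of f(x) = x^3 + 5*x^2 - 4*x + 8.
Δ = -7952

For x^3 + a x^2 + b x + c the discriminant is Δ = 18 a b c - 4 a^3 c + a^2 b^2 - 4 b^3 - 27 c^2.
Plug a = 5, b = -4, c = 8:
  18*(5)*(-4)*(8) - 4*(5)^3*(8) + (5)^2*(-4)^2 - 4*(-4)^3 - 27*(8)^2
  = -2880 + (-4000) + 400 + (256) + (-1728)
  = -7952.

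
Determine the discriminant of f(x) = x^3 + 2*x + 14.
Δ = -5324

For a depressed cubic x^3 + p x + q the discriminant is Δ = -4 p^3 - 27 q^2 = -4*(2)^3 - 27*(14)^2 = -32 - 5292 = -5324.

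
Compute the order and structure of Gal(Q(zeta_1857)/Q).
|Gal(Q(zeta_1857)/Q)| = phi(1857) = 1236; group ≅ (Z/1857Z)^* ≅ Z/2Z × Z/618Z

The n-th cyclotomic polynomial Φ_1857(x) is the minimal polynomial of zeta_1857 over Q and has degree phi(1857) = 1236. So Q(zeta_1857) is a degree-1236 Galois extension with Galois group (Z/1857Z)^*. By CRT, (Z/1857Z)^* ≅ (Z/3Z)^* × (Z/619Z)^*. Each prime-power unit group is (Z/3Z)^* ≅ Z/2Z; (Z/619Z)^* ≅ Z/618Z. Hence Gal(Q(zeta_1857)/Q) ≅ Z/2Z × Z/618Z.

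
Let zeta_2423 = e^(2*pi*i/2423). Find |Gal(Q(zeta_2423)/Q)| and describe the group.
|Gal(Q(zeta_2423)/Q)| = phi(2423) = 2422; group ≅ (Z/2423Z)^* ≅ Z/2422Z

The n-th cyclotomic polynomial Φ_2423(x) is the minimal polynomial of zeta_2423 over Q and has degree phi(2423) = 2422. So Q(zeta_2423) is a degree-2422 Galois extension with Galois group (Z/2423Z)^*. (Z/2423Z)^* is cyclic since 2423 is an odd prime power (or 4). Hence Gal(Q(zeta_2423)/Q) ≅ Z/2422Z.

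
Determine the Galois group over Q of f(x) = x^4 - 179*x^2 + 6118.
Gal(K/Q) = V_4 (Klein four-group, Z/2Z × Z/2Z)

f factors as (x^2 - 133)(x^2 - 46), so the splitting field is K = Q(sqrt(133), sqrt(46)). The elements 133, 46, 6118 are all non-squares in Q, so sqrt(133) and sqrt(46) generate independent quadratic extensions. Thus [K:Q] = 4 and Gal(K/Q) is generated by the two order-2 automorphisms sqrt(133) ↦ -sqrt(133) and sqrt(46) ↦ -sqrt(46), giving V_4.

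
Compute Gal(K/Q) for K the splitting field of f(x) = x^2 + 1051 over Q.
Gal(K/Q) = Z/2Z (cyclic of order 2)

x^2 + 1051 is irreducible over Q since -1051 is not a rational square. The splitting field Q(sqrt(-1051)) has degree 2 over Q, and its unique nontrivial automorphism is sqrt(-1051) ↦ -sqrt(-1051). Hence Gal(Q(sqrt(-1051))/Q) = Z/2Z.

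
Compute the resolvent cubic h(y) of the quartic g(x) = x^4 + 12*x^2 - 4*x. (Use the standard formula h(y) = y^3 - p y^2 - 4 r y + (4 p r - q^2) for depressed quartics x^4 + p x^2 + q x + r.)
h(y) = y^3 - 12*y^2 - 16

Identify coefficients: p = 12, q = -4, r = 0.
Plug into h(y) = y^3 - p y^2 - 4 r y + (4 p r - q^2):
  h(y) = y^3 - (12) y^2 - 4*(0) y + (4*(12)*(0) - (-4)^2)
       = y^3 + (-12) y^2 + (0) y + (-16).
Simplifying: h(y) = y^3 - 12*y^2 - 16.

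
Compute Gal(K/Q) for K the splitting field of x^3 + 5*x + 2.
Gal(K/Q) = S_3 (symmetric group of order 6)

Compute the discriminant of x^3 + (0)*x^2 + (5)*x + (2): Δ = -608. Since Δ is not a rational square, the Galois group is not contained in A_3; it must be the full S_3 (irreducibility of the cubic rules out anything smaller).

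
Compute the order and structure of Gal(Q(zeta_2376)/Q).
|Gal(Q(zeta_2376)/Q)| = phi(2376) = 720; group ≅ (Z/2376Z)^* ≅ Z/2Z × Z/2Z × Z/10Z × Z/18Z

The n-th cyclotomic polynomial Φ_2376(x) is the minimal polynomial of zeta_2376 over Q and has degree phi(2376) = 720. So Q(zeta_2376) is a degree-720 Galois extension with Galois group (Z/2376Z)^*. By CRT, (Z/2376Z)^* ≅ (Z/8Z)^* × (Z/27Z)^* × (Z/11Z)^*. Each prime-power unit group is (Z/8Z)^* ≅ Z/2Z × Z/2Z; (Z/27Z)^* ≅ Z/18Z; (Z/11Z)^* ≅ Z/10Z. Hence Gal(Q(zeta_2376)/Q) ≅ Z/2Z × Z/2Z × Z/10Z × Z/18Z.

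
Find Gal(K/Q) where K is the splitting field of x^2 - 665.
Gal(K/Q) = Z/2Z (cyclic of order 2)

x^2 - 665 is irreducible over Q since 665 is not a rational square. The splitting field Q(sqrt(665)) has degree 2 over Q, and its unique nontrivial automorphism is sqrt(665) ↦ -sqrt(665). Hence Gal(Q(sqrt(665))/Q) = Z/2Z.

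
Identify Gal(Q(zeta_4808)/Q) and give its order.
|Gal(Q(zeta_4808)/Q)| = phi(4808) = 2400; group ≅ (Z/4808Z)^* ≅ Z/2Z × Z/2Z × Z/600Z

The n-th cyclotomic polynomial Φ_4808(x) is the minimal polynomial of zeta_4808 over Q and has degree phi(4808) = 2400. So Q(zeta_4808) is a degree-2400 Galois extension with Galois group (Z/4808Z)^*. By CRT, (Z/4808Z)^* ≅ (Z/8Z)^* × (Z/601Z)^*. Each prime-power unit group is (Z/8Z)^* ≅ Z/2Z × Z/2Z; (Z/601Z)^* ≅ Z/600Z. Hence Gal(Q(zeta_4808)/Q) ≅ Z/2Z × Z/2Z × Z/600Z.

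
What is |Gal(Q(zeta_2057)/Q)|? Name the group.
|Gal(Q(zeta_2057)/Q)| = phi(2057) = 1760; group ≅ (Z/2057Z)^* ≅ Z/16Z × Z/110Z

The n-th cyclotomic polynomial Φ_2057(x) is the minimal polynomial of zeta_2057 over Q and has degree phi(2057) = 1760. So Q(zeta_2057) is a degree-1760 Galois extension with Galois group (Z/2057Z)^*. By CRT, (Z/2057Z)^* ≅ (Z/121Z)^* × (Z/17Z)^*. Each prime-power unit group is (Z/121Z)^* ≅ Z/110Z; (Z/17Z)^* ≅ Z/16Z. Hence Gal(Q(zeta_2057)/Q) ≅ Z/16Z × Z/110Z.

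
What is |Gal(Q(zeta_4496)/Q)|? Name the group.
|Gal(Q(zeta_4496)/Q)| = phi(4496) = 2240; group ≅ (Z/4496Z)^* ≅ Z/2Z × Z/4Z × Z/280Z

The n-th cyclotomic polynomial Φ_4496(x) is the minimal polynomial of zeta_4496 over Q and has degree phi(4496) = 2240. So Q(zeta_4496) is a degree-2240 Galois extension with Galois group (Z/4496Z)^*. By CRT, (Z/4496Z)^* ≅ (Z/16Z)^* × (Z/281Z)^*. Each prime-power unit group is (Z/16Z)^* ≅ Z/2Z × Z/4Z; (Z/281Z)^* ≅ Z/280Z. Hence Gal(Q(zeta_4496)/Q) ≅ Z/2Z × Z/4Z × Z/280Z.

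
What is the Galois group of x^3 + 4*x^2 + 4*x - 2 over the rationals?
Gal(K/Q) = S_3 (symmetric group of order 6)

Compute the discriminant of x^3 + (4)*x^2 + (4)*x + (-2): Δ = -172. Since Δ is not a rational square, the Galois group is not contained in A_3; it must be the full S_3 (irreducibility of the cubic rules out anything smaller).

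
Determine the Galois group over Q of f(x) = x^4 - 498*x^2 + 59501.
Gal(K/Q) = V_4 (Klein four-group, Z/2Z × Z/2Z)

f factors as (x^2 - 199)(x^2 - 299), so the splitting field is K = Q(sqrt(199), sqrt(299)). The elements 199, 299, 59501 are all non-squares in Q, so sqrt(199) and sqrt(299) generate independent quadratic extensions. Thus [K:Q] = 4 and Gal(K/Q) is generated by the two order-2 automorphisms sqrt(199) ↦ -sqrt(199) and sqrt(299) ↦ -sqrt(299), giving V_4.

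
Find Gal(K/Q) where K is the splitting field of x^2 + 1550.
Gal(K/Q) = Z/2Z (cyclic of order 2)

x^2 + 1550 is irreducible over Q since -1550 is not a rational square. The splitting field Q(sqrt(-1550)) has degree 2 over Q, and its unique nontrivial automorphism is sqrt(-1550) ↦ -sqrt(-1550). Hence Gal(Q(sqrt(-1550))/Q) = Z/2Z.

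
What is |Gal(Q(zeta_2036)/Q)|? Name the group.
|Gal(Q(zeta_2036)/Q)| = phi(2036) = 1016; group ≅ (Z/2036Z)^* ≅ Z/2Z × Z/508Z

The n-th cyclotomic polynomial Φ_2036(x) is the minimal polynomial of zeta_2036 over Q and has degree phi(2036) = 1016. So Q(zeta_2036) is a degree-1016 Galois extension with Galois group (Z/2036Z)^*. By CRT, (Z/2036Z)^* ≅ (Z/4Z)^* × (Z/509Z)^*. Each prime-power unit group is (Z/4Z)^* ≅ Z/2Z; (Z/509Z)^* ≅ Z/508Z. Hence Gal(Q(zeta_2036)/Q) ≅ Z/2Z × Z/508Z.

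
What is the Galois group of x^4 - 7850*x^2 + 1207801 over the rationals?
Gal(K/Q) = Z/2Z (cyclic of order 2)

f factors as (x^2 - 157)(x^2 - 7693), so the splitting field is K = Q(sqrt(157), sqrt(7693)). The squarefree part of 157 is 157 and the squarefree part of 7693 is also 157, so sqrt(157) and sqrt(7693) are both rational multiples of sqrt(157). Hence Q(sqrt(157)) = Q(sqrt(7693)) = Q(sqrt(157)), and the splitting field collapses to a single degree-2 extension with Galois group Z/2Z.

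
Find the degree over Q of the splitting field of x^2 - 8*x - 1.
[K:Q] = 2

The discriminant of x^2 + (-8)*x + (-1) is b^2 - 4c = 64 - (-4) = 68. Since 68 is not a perfect square in Q, the polynomial is irreducible over Q. Its two roots generate a degree-2 extension, so [K:Q] = 2.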